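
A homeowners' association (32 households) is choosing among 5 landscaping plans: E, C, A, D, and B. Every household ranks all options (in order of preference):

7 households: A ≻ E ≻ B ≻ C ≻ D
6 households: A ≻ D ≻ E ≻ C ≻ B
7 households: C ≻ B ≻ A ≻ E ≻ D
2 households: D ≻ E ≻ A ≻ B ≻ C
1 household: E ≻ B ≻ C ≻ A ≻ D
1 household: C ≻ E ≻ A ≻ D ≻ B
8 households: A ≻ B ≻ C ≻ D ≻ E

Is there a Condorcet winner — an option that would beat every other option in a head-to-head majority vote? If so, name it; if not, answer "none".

A

A vs E: 28–4 for A.
A vs C: 23–9 for A.
A vs D: 30–2 for A.
A vs B: 24–8 for A.
A beats every other option head-to-head.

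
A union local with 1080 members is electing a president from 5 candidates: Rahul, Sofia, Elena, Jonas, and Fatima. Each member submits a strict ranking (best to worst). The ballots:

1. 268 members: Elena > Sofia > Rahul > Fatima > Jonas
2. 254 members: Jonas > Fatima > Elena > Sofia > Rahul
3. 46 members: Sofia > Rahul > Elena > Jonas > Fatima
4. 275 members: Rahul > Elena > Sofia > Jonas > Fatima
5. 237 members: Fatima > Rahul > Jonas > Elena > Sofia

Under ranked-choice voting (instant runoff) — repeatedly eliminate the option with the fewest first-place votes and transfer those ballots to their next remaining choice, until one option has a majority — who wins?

Rahul

Round 1: Rahul 275, Sofia 46, Elena 268, Jonas 254, Fatima 237. Eliminate Sofia.
Round 2: Rahul 321, Elena 268, Jonas 254, Fatima 237. Eliminate Fatima.
Round 3: Rahul 558, Elena 268, Jonas 254. Rahul has a majority.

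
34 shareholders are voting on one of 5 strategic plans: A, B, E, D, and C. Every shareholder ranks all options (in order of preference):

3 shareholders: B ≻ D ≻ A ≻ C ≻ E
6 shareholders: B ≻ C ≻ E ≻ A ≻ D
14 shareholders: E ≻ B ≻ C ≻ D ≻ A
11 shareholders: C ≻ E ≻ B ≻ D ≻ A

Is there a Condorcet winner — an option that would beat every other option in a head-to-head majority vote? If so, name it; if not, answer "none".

Checking pairwise contests:
B beats A 34–0.
E beats B 25–9.
C beats E 20–14.
B beats D 34–0.
B beats C 23–11.
Every option loses at least one head-to-head, so there is no Condorcet winner.

none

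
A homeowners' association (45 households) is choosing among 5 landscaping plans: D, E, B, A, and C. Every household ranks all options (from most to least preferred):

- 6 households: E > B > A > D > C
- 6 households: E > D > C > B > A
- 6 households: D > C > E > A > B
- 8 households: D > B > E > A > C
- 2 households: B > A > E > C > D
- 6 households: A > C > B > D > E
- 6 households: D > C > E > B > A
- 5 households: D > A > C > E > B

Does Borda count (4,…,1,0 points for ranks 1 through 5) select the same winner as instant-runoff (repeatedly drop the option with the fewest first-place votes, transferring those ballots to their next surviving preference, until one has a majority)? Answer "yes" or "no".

yes

Borda — scores: D 130, E 97, B 74, A 71, C 78. Winner: D.
Instant-runoff — R1 D 25, E 12, B 2, A 6, C 0 (D winner). Winner: D.
The two methods agree.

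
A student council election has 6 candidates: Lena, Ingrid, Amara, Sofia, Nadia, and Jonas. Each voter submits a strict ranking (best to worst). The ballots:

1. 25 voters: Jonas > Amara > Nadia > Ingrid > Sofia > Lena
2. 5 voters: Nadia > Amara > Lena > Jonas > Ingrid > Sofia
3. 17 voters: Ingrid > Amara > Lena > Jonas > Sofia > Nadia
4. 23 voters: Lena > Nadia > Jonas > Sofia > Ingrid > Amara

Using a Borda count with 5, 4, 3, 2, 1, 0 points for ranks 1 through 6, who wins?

Lena: 25·0 + 5·3 + 17·3 + 23·5 = 181
Ingrid: 25·2 + 5·1 + 17·5 + 23·1 = 163
Amara: 25·4 + 5·4 + 17·4 + 23·0 = 188
Sofia: 25·1 + 5·0 + 17·1 + 23·2 = 88
Nadia: 25·3 + 5·5 + 17·0 + 23·4 = 192
Jonas: 25·5 + 5·2 + 17·2 + 23·3 = 238
Jonas has the highest Borda score (238).

Jonas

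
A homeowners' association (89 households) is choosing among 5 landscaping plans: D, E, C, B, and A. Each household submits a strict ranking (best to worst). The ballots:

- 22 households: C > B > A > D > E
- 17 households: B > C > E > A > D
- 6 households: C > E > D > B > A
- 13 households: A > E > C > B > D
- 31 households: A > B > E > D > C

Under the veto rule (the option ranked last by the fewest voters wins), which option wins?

Last-place votes: D 30, E 22, C 31, B 0, A 6.
B is ranked last by the fewest voters, so B wins.

B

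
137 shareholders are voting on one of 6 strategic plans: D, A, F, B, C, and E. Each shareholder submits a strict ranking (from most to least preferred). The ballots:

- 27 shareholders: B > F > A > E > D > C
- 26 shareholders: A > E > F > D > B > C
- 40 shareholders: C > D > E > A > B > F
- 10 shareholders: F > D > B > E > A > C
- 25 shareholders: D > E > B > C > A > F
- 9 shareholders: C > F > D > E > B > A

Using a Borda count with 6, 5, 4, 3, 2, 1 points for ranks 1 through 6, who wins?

D: 27·2 + 26·3 + 40·5 + 10·5 + 25·6 + 9·4 = 568
A: 27·4 + 26·6 + 40·3 + 10·2 + 25·2 + 9·1 = 463
F: 27·5 + 26·4 + 40·1 + 10·6 + 25·1 + 9·5 = 409
B: 27·6 + 26·2 + 40·2 + 10·4 + 25·4 + 9·2 = 452
C: 27·1 + 26·1 + 40·6 + 10·1 + 25·3 + 9·6 = 432
E: 27·3 + 26·5 + 40·4 + 10·3 + 25·5 + 9·3 = 553
D has the highest Borda score (568).

D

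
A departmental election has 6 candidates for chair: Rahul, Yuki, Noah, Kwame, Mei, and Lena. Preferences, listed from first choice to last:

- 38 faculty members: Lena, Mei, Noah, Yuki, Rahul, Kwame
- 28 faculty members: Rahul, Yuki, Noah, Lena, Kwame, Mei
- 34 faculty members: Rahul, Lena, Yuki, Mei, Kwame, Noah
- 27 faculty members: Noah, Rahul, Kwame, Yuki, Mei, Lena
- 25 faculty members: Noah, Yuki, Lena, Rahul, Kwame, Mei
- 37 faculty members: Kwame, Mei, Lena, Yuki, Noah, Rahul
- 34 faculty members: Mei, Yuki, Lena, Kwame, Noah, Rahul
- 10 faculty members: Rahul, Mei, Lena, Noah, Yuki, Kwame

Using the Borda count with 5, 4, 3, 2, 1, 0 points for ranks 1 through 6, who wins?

Lena

Rahul: 38·1 + 28·5 + 34·5 + 27·4 + 25·2 + 37·0 + 34·0 + 10·5 = 556
Yuki: 38·2 + 28·4 + 34·3 + 27·2 + 25·4 + 37·2 + 34·4 + 10·1 = 664
Noah: 38·3 + 28·3 + 34·0 + 27·5 + 25·5 + 37·1 + 34·1 + 10·2 = 549
Kwame: 38·0 + 28·1 + 34·1 + 27·3 + 25·1 + 37·5 + 34·2 + 10·0 = 421
Mei: 38·4 + 28·0 + 34·2 + 27·1 + 25·0 + 37·4 + 34·5 + 10·4 = 605
Lena: 38·5 + 28·2 + 34·4 + 27·0 + 25·3 + 37·3 + 34·3 + 10·3 = 700
Lena has the highest Borda score (700).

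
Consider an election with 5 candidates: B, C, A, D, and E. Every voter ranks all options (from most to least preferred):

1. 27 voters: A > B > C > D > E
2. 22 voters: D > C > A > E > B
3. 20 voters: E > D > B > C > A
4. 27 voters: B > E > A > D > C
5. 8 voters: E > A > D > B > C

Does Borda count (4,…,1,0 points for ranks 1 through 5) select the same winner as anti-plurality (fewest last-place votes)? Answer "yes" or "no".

no

Borda — scores: B 237, C 140, A 230, D 218, E 215. Winner: B.
Anti-plurality — last-place votes: B 22, C 35, A 20, D 0, E 27. Winner: D.
The two methods disagree.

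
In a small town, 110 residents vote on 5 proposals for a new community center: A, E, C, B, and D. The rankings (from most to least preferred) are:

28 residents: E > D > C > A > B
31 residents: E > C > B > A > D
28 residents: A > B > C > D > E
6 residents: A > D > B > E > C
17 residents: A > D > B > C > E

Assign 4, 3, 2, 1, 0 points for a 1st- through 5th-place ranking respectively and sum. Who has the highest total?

A: 28·1 + 31·1 + 28·4 + 6·4 + 17·4 = 263
E: 28·4 + 31·4 + 28·0 + 6·1 + 17·0 = 242
C: 28·2 + 31·3 + 28·2 + 6·0 + 17·1 = 222
B: 28·0 + 31·2 + 28·3 + 6·2 + 17·2 = 192
D: 28·3 + 31·0 + 28·1 + 6·3 + 17·3 = 181
A has the highest Borda score (263).

A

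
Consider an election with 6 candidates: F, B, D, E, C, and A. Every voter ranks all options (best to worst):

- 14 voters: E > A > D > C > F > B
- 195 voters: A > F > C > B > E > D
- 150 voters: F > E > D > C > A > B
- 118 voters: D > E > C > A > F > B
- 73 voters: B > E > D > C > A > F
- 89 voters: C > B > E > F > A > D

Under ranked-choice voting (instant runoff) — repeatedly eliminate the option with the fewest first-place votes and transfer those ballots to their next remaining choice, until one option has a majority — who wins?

A

Round 1: F 150, B 73, D 118, E 14, C 89, A 195. Eliminate E.
Round 2: F 150, B 73, D 118, C 89, A 209. Eliminate B.
Round 3: F 150, D 191, C 89, A 209. Eliminate C.
Round 4: F 239, D 191, A 209. Eliminate D.
Round 5: F 239, A 400. A has a majority.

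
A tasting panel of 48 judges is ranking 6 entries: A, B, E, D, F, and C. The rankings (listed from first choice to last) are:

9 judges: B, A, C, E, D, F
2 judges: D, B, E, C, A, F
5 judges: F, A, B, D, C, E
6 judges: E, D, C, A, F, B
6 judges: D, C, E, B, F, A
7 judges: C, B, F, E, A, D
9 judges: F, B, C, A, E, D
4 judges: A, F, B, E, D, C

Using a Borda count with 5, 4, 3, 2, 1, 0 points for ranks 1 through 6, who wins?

B

A: 9·4 + 2·1 + 5·4 + 6·2 + 6·0 + 7·1 + 9·2 + 4·5 = 115
B: 9·5 + 2·4 + 5·3 + 6·0 + 6·2 + 7·4 + 9·4 + 4·3 = 156
E: 9·2 + 2·3 + 5·0 + 6·5 + 6·3 + 7·2 + 9·1 + 4·2 = 103
D: 9·1 + 2·5 + 5·2 + 6·4 + 6·5 + 7·0 + 9·0 + 4·1 = 87
F: 9·0 + 2·0 + 5·5 + 6·1 + 6·1 + 7·3 + 9·5 + 4·4 = 119
C: 9·3 + 2·2 + 5·1 + 6·3 + 6·4 + 7·5 + 9·3 + 4·0 = 140
B has the highest Borda score (156).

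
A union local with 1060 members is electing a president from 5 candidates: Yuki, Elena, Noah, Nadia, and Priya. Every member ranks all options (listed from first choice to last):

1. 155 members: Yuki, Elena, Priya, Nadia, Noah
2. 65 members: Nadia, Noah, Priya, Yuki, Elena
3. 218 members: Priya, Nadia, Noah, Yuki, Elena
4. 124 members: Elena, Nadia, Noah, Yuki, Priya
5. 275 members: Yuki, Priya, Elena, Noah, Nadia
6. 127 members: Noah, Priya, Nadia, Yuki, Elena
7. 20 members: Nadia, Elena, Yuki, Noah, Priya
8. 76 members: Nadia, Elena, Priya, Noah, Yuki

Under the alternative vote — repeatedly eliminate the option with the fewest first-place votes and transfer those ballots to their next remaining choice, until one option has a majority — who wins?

Round 1: Yuki 430, Elena 124, Noah 127, Nadia 161, Priya 218. Eliminate Elena.
Round 2: Yuki 430, Noah 127, Nadia 285, Priya 218. Eliminate Noah.
Round 3: Yuki 430, Nadia 285, Priya 345. Eliminate Nadia.
Round 4: Yuki 574, Priya 486. Yuki has a majority.

Yuki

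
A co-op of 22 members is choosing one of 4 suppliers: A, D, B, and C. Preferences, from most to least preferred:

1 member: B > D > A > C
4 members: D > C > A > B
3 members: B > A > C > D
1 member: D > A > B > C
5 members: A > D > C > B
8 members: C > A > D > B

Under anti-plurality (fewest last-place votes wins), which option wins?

Last-place votes: A 0, D 3, B 17, C 2.
A is ranked last by the fewest voters, so A wins.

A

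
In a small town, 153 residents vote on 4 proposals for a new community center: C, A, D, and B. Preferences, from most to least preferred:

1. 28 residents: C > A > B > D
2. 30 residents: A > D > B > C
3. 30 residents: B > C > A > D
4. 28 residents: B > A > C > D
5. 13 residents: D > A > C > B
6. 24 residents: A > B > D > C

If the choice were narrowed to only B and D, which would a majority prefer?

Voters preferring B to D: 110; preferring D to B: 43.
B wins the head-to-head.

B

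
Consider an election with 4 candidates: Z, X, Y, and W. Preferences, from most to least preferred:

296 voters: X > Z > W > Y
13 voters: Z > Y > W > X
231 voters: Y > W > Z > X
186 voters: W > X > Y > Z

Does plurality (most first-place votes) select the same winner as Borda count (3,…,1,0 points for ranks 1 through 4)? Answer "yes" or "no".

Plurality — first-place votes: Z 13, X 296, Y 231, W 186. Winner: X.
Borda — scores: Z 862, X 1260, Y 905, W 1329. Winner: W.
The two methods disagree.

no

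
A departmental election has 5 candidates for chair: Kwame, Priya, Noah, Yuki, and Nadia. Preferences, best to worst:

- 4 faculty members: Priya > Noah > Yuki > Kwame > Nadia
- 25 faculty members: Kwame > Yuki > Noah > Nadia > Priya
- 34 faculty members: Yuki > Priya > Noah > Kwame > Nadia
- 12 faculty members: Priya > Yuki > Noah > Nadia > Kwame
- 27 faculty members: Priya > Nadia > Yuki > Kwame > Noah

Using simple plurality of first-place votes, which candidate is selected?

First-place votes: Kwame 25, Priya 43, Noah 0, Yuki 34, Nadia 0.
Priya has the most first-place votes.

Priya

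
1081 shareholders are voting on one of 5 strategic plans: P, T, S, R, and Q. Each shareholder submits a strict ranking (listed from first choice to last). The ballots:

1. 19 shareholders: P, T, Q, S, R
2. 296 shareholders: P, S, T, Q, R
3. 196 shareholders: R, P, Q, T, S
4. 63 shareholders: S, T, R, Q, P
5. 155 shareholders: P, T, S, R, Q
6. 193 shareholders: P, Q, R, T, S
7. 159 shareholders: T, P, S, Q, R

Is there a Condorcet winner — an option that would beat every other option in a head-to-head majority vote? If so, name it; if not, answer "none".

P

P vs T: 859–222 for P.
P vs S: 1018–63 for P.
P vs R: 822–259 for P.
P vs Q: 1018–63 for P.
P beats every other option head-to-head.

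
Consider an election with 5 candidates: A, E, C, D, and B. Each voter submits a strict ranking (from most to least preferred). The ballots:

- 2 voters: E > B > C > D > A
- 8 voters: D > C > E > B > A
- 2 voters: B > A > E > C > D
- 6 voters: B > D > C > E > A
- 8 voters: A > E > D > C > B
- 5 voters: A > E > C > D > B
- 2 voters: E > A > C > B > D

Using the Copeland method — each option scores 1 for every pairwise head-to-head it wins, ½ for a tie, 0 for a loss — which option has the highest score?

A: beats C and D; loses to E and B → score 2.
E: beats A, C, D, and B → score 4.
C: beats B; loses to A, E, and D → score 1.
D: beats C and B; loses to A and E → score 2.
B: beats A; loses to E, C, and D → score 1.
E has the best pairwise record.

E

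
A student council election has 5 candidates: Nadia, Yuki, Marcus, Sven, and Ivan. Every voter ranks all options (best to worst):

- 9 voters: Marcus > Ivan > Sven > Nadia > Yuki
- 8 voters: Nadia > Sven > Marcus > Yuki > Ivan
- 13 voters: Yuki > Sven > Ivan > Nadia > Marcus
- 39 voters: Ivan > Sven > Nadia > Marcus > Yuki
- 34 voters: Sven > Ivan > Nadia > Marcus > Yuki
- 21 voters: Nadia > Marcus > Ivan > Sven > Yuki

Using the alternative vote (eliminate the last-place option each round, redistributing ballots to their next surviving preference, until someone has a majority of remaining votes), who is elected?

Round 1: Nadia 29, Yuki 13, Marcus 9, Sven 34, Ivan 39. Eliminate Marcus.
Round 2: Nadia 29, Yuki 13, Sven 34, Ivan 48. Eliminate Yuki.
Round 3: Nadia 29, Sven 47, Ivan 48. Eliminate Nadia.
Round 4: Sven 55, Ivan 69. Ivan has a majority.

Ivan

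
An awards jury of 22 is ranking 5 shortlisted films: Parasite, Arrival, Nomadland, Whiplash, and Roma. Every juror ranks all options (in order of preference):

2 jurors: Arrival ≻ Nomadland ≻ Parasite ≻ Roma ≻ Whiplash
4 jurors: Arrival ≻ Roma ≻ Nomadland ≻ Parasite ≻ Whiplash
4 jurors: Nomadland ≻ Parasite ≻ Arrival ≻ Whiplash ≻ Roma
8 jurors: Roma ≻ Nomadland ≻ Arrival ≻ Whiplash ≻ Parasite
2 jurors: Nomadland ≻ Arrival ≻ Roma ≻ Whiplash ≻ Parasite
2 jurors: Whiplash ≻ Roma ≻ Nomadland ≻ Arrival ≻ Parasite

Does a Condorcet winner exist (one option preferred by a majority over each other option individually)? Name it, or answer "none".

none

Checking pairwise contests:
Arrival beats Parasite 18–4.
Nomadland beats Arrival 16–6.
Roma beats Nomadland 14–8.
Arrival beats Whiplash 20–2.
Arrival beats Roma 12–10.
Every option loses at least one head-to-head, so there is no Condorcet winner.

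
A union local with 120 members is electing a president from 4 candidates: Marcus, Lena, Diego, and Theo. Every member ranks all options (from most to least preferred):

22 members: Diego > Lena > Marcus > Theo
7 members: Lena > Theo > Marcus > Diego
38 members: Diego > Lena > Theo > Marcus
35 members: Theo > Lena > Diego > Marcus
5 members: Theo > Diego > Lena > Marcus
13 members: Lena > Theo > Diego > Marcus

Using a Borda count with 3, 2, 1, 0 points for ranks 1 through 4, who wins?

Lena

Marcus: 22·1 + 7·1 + 38·0 + 35·0 + 5·0 + 13·0 = 29
Lena: 22·2 + 7·3 + 38·2 + 35·2 + 5·1 + 13·3 = 255
Diego: 22·3 + 7·0 + 38·3 + 35·1 + 5·2 + 13·1 = 238
Theo: 22·0 + 7·2 + 38·1 + 35·3 + 5·3 + 13·2 = 198
Lena has the highest Borda score (255).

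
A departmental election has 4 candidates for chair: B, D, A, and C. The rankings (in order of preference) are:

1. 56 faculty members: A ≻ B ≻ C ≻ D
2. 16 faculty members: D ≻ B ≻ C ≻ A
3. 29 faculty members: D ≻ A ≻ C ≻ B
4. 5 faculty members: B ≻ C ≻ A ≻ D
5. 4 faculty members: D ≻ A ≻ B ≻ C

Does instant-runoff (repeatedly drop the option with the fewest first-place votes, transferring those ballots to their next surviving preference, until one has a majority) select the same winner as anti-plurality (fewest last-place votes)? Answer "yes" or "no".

Instant-runoff — R1 B 5, D 49, A 56, C 0 (A winner). Winner: A.
Anti-plurality — last-place votes: B 29, D 61, A 16, C 4. Winner: C.
The two methods disagree.

no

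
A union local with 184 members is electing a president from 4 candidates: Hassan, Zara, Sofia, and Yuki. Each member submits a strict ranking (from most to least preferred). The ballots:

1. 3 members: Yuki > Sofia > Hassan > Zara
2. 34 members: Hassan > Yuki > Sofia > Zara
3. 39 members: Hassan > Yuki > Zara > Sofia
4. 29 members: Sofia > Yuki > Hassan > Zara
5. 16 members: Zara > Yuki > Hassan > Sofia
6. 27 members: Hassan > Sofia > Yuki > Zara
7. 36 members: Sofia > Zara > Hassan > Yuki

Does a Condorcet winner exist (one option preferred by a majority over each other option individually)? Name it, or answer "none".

Hassan vs Zara: 132–52 for Hassan.
Hassan vs Sofia: 116–68 for Hassan.
Hassan vs Yuki: 136–48 for Hassan.
Hassan beats every other option head-to-head.

Hassan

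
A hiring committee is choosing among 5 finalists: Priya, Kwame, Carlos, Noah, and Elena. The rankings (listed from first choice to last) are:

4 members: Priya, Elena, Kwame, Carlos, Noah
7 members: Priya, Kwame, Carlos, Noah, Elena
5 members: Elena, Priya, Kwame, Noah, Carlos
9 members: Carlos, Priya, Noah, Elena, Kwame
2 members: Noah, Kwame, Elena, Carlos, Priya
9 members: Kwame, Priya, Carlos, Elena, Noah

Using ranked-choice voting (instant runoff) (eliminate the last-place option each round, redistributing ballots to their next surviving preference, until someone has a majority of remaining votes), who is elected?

Priya

Round 1: Priya 11, Kwame 9, Carlos 9, Noah 2, Elena 5. Eliminate Noah.
Round 2: Priya 11, Kwame 11, Carlos 9, Elena 5. Eliminate Elena.
Round 3: Priya 16, Kwame 11, Carlos 9. Eliminate Carlos.
Round 4: Priya 25, Kwame 11. Priya has a majority.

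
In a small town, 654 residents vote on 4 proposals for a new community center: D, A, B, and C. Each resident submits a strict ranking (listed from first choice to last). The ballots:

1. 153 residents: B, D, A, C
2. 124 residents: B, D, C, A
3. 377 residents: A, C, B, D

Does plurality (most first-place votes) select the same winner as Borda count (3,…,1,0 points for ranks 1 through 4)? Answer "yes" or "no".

Plurality — first-place votes: D 0, A 377, B 277, C 0. Winner: A.
Borda — scores: D 554, A 1284, B 1208, C 878. Winner: A.
The two methods agree.

yes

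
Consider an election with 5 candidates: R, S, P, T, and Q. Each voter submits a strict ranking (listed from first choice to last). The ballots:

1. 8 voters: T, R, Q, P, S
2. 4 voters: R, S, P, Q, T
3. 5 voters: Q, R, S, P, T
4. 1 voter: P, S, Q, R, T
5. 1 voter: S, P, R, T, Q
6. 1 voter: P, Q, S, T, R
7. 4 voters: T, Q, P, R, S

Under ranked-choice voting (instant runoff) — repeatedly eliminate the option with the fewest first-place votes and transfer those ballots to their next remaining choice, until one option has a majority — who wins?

Round 1: R 4, S 1, P 2, T 12, Q 5. Eliminate S.
Round 2: R 4, P 3, T 12, Q 5. Eliminate P.
Round 3: R 5, T 12, Q 7. Eliminate R.
Round 4: T 13, Q 11. T has a majority.

T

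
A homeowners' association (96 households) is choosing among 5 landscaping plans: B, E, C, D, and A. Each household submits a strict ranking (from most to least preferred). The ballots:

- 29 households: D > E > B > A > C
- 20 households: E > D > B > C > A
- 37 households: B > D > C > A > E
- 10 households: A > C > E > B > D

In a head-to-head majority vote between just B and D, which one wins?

Voters preferring B to D: 47; preferring D to B: 49.
D wins the head-to-head.

D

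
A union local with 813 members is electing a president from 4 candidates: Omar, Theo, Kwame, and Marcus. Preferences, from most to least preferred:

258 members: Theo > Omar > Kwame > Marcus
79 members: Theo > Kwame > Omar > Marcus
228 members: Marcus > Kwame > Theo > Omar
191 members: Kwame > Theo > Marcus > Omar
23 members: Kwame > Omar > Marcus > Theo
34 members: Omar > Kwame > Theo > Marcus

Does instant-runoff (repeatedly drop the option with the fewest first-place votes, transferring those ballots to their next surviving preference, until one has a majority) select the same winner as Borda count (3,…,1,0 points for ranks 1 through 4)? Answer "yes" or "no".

no

Instant-runoff — R1 Omar 34, Theo 337, Kwame 214, Marcus 228 (Omar out); R2 Theo 337, Kwame 248, Marcus 228 (Marcus out); R3 Theo 337, Kwame 476 (Kwame winner). Winner: Kwame.
Borda — scores: Omar 743, Theo 1655, Kwame 1582, Marcus 898. Winner: Theo.
The two methods disagree.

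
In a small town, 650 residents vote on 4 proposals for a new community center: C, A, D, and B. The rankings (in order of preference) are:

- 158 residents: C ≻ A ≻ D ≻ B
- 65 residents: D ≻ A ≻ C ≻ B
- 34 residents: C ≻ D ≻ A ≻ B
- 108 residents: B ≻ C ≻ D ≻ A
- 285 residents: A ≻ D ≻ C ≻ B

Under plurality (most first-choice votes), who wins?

A

First-place votes: C 192, A 285, D 65, B 108.
A has the most first-place votes.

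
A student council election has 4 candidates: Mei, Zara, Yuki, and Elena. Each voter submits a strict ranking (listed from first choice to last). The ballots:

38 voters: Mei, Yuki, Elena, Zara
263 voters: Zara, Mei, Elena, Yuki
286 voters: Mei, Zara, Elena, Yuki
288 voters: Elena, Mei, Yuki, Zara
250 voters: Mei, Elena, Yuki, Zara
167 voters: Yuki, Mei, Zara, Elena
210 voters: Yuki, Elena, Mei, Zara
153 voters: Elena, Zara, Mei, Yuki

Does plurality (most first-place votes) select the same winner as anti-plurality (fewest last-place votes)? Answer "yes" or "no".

Plurality — first-place votes: Mei 574, Zara 263, Yuki 377, Elena 441. Winner: Mei.
Anti-plurality — last-place votes: Mei 0, Zara 786, Yuki 702, Elena 167. Winner: Mei.
The two methods agree.

yes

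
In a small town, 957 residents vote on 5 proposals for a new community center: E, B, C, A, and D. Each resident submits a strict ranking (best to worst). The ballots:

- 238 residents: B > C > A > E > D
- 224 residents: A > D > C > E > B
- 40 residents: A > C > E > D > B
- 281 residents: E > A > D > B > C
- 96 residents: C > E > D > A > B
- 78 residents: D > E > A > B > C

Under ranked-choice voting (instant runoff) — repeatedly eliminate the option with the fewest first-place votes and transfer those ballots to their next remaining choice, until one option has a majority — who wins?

Round 1: E 281, B 238, C 96, A 264, D 78. Eliminate D.
Round 2: E 359, B 238, C 96, A 264. Eliminate C.
Round 3: E 455, B 238, A 264. Eliminate B.
Round 4: E 455, A 502. A has a majority.

A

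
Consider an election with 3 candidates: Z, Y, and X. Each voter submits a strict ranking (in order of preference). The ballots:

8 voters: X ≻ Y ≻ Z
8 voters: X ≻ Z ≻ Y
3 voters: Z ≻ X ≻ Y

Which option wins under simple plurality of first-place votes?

X

First-place votes: Z 3, Y 0, X 16.
X has the most first-place votes.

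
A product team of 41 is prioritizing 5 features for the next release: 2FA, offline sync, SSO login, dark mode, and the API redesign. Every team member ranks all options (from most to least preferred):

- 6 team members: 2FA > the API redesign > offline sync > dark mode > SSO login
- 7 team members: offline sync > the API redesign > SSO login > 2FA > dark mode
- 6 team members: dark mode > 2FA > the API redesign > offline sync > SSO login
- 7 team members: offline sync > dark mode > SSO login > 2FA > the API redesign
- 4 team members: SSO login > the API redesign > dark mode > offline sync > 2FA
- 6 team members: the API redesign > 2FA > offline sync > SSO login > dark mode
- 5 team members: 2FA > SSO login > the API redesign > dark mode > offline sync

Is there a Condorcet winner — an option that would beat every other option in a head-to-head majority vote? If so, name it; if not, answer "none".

2FA vs offline sync: 23–18 for 2FA.
2FA vs SSO login: 23–18 for 2FA.
2FA vs dark mode: 24–17 for 2FA.
2FA vs the API redesign: 24–17 for 2FA.
2FA beats every other option head-to-head.

2FA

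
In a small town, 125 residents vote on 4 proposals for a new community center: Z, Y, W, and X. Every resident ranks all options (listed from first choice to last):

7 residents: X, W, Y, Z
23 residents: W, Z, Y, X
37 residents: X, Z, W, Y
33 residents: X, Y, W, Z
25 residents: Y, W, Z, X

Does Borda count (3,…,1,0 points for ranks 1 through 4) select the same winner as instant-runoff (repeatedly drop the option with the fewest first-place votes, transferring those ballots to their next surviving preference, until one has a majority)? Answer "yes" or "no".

Borda — scores: Z 145, Y 171, W 203, X 231. Winner: X.
Instant-runoff — R1 Z 0, Y 25, W 23, X 77 (X winner). Winner: X.
The two methods agree.

yes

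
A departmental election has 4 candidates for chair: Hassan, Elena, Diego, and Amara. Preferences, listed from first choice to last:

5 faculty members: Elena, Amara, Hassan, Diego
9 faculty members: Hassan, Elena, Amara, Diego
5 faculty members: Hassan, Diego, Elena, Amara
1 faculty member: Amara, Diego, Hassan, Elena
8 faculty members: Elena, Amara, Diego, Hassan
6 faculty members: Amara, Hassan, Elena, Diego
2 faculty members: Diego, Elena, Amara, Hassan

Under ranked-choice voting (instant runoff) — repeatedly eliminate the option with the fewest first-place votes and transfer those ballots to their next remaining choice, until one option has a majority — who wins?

Hassan

Round 1: Hassan 14, Elena 13, Diego 2, Amara 7. Eliminate Diego.
Round 2: Hassan 14, Elena 15, Amara 7. Eliminate Amara.
Round 3: Hassan 21, Elena 15. Hassan has a majority.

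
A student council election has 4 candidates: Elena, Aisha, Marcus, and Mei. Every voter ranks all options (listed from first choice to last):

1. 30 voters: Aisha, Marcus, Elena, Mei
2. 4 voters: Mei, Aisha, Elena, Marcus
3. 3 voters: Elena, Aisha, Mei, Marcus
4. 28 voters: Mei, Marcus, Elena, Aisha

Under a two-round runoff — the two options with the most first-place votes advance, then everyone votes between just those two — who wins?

Round 1 first-place votes: Elena 3, Aisha 30, Marcus 0, Mei 32.
Mei and Aisha advance.
Runoff: Mei is preferred to Aisha by 32 voters; Aisha by 33.
Aisha wins the runoff.

Aisha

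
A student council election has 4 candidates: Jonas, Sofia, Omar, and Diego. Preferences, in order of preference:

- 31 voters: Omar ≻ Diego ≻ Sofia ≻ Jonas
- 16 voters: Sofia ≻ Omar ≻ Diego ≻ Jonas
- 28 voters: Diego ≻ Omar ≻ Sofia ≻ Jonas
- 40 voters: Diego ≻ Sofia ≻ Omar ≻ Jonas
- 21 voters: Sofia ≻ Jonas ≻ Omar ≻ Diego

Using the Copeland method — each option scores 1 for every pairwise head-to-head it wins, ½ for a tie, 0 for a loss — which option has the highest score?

Jonas: loses to Sofia, Omar, and Diego → score 0.
Sofia: beats Jonas and Omar; loses to Diego → score 2.
Omar: beats Jonas; ties Diego; loses to Sofia → score 1.5.
Diego: beats Jonas and Sofia; ties Omar → score 2.5.
Diego has the best pairwise record.

Diego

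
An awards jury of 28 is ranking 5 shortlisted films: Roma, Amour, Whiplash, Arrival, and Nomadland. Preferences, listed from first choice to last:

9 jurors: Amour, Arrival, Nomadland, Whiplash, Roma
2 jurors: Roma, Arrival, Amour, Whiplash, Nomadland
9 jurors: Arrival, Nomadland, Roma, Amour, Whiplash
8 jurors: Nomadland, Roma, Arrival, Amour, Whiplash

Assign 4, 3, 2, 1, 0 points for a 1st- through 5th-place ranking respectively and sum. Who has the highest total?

Roma: 9·0 + 2·4 + 9·2 + 8·3 = 50
Amour: 9·4 + 2·2 + 9·1 + 8·1 = 57
Whiplash: 9·1 + 2·1 + 9·0 + 8·0 = 11
Arrival: 9·3 + 2·3 + 9·4 + 8·2 = 85
Nomadland: 9·2 + 2·0 + 9·3 + 8·4 = 77
Arrival has the highest Borda score (85).

Arrival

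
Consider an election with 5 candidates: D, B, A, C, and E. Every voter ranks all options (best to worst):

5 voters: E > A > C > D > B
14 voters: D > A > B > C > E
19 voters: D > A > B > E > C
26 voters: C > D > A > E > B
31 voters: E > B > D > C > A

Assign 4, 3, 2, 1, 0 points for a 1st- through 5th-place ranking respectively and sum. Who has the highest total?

D

D: 5·1 + 14·4 + 19·4 + 26·3 + 31·2 = 277
B: 5·0 + 14·2 + 19·2 + 26·0 + 31·3 = 159
A: 5·3 + 14·3 + 19·3 + 26·2 + 31·0 = 166
C: 5·2 + 14·1 + 19·0 + 26·4 + 31·1 = 159
E: 5·4 + 14·0 + 19·1 + 26·1 + 31·4 = 189
D has the highest Borda score (277).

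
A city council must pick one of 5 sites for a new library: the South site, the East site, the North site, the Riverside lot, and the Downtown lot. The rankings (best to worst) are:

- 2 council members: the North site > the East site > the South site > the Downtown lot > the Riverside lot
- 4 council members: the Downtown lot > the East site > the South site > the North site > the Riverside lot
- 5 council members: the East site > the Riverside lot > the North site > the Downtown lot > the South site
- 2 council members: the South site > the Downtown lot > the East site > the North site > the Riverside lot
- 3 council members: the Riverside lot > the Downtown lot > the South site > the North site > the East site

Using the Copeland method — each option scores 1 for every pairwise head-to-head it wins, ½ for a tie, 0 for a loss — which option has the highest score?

the South site: beats the North site; ties the Riverside lot; loses to the East site and the Downtown lot → score 1.5.
the East site: beats the South site, the North site, and the Riverside lot; loses to the Downtown lot → score 3.
the North site: ties the Riverside lot; loses to the South site, the East site, and the Downtown lot → score 0.5.
the Riverside lot: ties the South site, the North site, and the Downtown lot; loses to the East site → score 1.5.
the Downtown lot: beats the South site, the East site, and the North site; ties the Riverside lot → score 3.5.
the Downtown lot has the best pairwise record.

the Downtown lot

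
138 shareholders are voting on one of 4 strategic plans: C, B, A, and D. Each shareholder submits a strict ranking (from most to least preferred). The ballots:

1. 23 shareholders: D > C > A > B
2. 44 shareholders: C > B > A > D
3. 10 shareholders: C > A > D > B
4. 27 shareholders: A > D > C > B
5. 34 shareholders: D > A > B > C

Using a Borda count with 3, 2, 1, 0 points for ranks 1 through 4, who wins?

C: 23·2 + 44·3 + 10·3 + 27·1 + 34·0 = 235
B: 23·0 + 44·2 + 10·0 + 27·0 + 34·1 = 122
A: 23·1 + 44·1 + 10·2 + 27·3 + 34·2 = 236
D: 23·3 + 44·0 + 10·1 + 27·2 + 34·3 = 235
A has the highest Borda score (236).

A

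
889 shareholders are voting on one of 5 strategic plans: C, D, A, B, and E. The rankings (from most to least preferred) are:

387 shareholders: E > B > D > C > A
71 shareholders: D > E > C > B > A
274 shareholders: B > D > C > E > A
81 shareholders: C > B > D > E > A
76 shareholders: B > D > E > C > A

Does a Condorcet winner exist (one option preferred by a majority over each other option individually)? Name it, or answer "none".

Checking pairwise contests:
D beats C 808–81.
B beats D 818–71.
C beats A 889–0.
E beats B 458–431.
D beats E 502–387.
Every option loses at least one head-to-head, so there is no Condorcet winner.

none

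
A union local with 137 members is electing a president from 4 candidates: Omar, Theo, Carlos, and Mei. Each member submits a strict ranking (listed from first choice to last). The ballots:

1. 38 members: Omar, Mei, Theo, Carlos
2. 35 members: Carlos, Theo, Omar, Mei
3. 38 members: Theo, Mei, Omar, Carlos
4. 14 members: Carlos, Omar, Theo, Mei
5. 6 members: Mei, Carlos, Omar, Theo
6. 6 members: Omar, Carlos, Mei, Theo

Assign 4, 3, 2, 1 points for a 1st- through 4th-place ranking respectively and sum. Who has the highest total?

Omar

Omar: 38·4 + 35·2 + 38·2 + 14·3 + 6·2 + 6·4 = 376
Theo: 38·2 + 35·3 + 38·4 + 14·2 + 6·1 + 6·1 = 373
Carlos: 38·1 + 35·4 + 38·1 + 14·4 + 6·3 + 6·3 = 308
Mei: 38·3 + 35·1 + 38·3 + 14·1 + 6·4 + 6·2 = 313
Omar has the highest Borda score (376).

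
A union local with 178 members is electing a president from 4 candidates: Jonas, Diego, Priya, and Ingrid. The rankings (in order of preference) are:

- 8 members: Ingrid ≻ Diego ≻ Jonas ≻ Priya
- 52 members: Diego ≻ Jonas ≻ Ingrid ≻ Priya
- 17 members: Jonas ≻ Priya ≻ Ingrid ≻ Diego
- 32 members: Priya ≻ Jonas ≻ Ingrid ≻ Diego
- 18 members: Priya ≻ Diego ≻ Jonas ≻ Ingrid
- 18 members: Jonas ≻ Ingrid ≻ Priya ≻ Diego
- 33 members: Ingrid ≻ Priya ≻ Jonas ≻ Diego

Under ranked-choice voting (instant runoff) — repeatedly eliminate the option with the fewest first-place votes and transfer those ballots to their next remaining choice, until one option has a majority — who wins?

Round 1: Jonas 35, Diego 52, Priya 50, Ingrid 41. Eliminate Jonas.
Round 2: Diego 52, Priya 67, Ingrid 59. Eliminate Diego.
Round 3: Priya 67, Ingrid 111. Ingrid has a majority.

Ingrid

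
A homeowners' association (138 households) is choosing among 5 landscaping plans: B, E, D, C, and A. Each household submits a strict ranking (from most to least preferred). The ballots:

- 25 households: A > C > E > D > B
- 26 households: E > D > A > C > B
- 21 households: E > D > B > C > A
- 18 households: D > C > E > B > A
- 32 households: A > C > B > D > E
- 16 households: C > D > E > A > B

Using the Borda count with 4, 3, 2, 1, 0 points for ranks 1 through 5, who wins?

C

B: 25·0 + 26·0 + 21·2 + 18·1 + 32·2 + 16·0 = 124
E: 25·2 + 26·4 + 21·4 + 18·2 + 32·0 + 16·2 = 306
D: 25·1 + 26·3 + 21·3 + 18·4 + 32·1 + 16·3 = 318
C: 25·3 + 26·1 + 21·1 + 18·3 + 32·3 + 16·4 = 336
A: 25·4 + 26·2 + 21·0 + 18·0 + 32·4 + 16·1 = 296
C has the highest Borda score (336).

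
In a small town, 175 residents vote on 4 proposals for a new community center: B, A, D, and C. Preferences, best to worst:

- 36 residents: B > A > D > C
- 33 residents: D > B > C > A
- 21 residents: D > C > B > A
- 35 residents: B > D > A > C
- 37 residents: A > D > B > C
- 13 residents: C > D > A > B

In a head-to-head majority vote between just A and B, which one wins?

B

Voters preferring A to B: 50; preferring B to A: 125.
B wins the head-to-head.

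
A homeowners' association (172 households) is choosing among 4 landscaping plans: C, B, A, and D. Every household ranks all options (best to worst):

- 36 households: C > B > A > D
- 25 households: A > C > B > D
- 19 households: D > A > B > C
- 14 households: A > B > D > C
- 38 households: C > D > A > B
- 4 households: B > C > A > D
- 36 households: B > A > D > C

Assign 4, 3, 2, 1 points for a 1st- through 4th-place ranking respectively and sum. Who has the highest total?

C: 36·4 + 25·3 + 19·1 + 14·1 + 38·4 + 4·3 + 36·1 = 452
B: 36·3 + 25·2 + 19·2 + 14·3 + 38·1 + 4·4 + 36·4 = 436
A: 36·2 + 25·4 + 19·3 + 14·4 + 38·2 + 4·2 + 36·3 = 477
D: 36·1 + 25·1 + 19·4 + 14·2 + 38·3 + 4·1 + 36·2 = 355
A has the highest Borda score (477).

A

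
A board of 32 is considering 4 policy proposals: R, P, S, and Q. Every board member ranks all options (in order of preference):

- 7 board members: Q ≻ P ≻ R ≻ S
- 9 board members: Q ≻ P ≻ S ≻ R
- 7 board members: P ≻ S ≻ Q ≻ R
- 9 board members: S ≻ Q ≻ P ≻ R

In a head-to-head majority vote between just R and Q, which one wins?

Voters preferring R to Q: 0; preferring Q to R: 32.
Q wins the head-to-head.

Q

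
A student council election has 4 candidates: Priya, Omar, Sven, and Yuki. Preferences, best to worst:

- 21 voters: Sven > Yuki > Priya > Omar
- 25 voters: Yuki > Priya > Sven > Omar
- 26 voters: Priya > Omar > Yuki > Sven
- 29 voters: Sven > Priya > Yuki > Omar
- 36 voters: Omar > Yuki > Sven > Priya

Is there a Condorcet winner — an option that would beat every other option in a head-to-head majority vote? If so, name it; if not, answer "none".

Yuki vs Priya: 82–55 for Yuki.
Yuki vs Omar: 75–62 for Yuki.
Yuki vs Sven: 87–50 for Yuki.
Yuki beats every other option head-to-head.

Yuki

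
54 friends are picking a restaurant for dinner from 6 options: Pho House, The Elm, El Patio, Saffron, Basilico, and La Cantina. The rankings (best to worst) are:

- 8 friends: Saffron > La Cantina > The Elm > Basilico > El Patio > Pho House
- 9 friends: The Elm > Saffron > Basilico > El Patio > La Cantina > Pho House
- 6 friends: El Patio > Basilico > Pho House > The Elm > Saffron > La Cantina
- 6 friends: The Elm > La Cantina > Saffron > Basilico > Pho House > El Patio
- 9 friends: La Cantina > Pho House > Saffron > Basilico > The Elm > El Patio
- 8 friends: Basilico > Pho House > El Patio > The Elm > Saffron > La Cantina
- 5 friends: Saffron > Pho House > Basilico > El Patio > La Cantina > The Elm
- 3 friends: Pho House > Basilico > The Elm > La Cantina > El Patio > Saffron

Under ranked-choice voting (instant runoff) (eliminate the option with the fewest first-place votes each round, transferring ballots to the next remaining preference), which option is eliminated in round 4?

Round 1: Pho House 3, The Elm 15, El Patio 6, Saffron 13, Basilico 8, La Cantina 9. Eliminate Pho House.
Round 2: The Elm 15, El Patio 6, Saffron 13, Basilico 11, La Cantina 9. Eliminate El Patio.
Round 3: The Elm 15, Saffron 13, Basilico 17, La Cantina 9. Eliminate La Cantina.
Round 4: The Elm 15, Saffron 22, Basilico 17. Eliminate The Elm.

The Elm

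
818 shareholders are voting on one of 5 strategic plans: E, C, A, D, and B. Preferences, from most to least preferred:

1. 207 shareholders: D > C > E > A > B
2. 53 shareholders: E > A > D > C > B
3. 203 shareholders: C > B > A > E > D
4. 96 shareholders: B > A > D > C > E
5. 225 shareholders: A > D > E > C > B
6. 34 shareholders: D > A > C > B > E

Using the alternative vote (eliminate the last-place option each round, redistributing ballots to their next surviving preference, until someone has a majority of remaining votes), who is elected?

Round 1: E 53, C 203, A 225, D 241, B 96. Eliminate E.
Round 2: C 203, A 278, D 241, B 96. Eliminate B.
Round 3: C 203, A 374, D 241. Eliminate C.
Round 4: A 577, D 241. A has a majority.

A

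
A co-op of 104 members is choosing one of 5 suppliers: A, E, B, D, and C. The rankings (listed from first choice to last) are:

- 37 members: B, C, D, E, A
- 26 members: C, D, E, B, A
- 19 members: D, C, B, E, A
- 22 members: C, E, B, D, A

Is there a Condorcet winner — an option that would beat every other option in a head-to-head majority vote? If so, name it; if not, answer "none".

C

C vs A: 104–0 for C.
C vs E: 104–0 for C.
C vs B: 67–37 for C.
C vs D: 85–19 for C.
C beats every other option head-to-head.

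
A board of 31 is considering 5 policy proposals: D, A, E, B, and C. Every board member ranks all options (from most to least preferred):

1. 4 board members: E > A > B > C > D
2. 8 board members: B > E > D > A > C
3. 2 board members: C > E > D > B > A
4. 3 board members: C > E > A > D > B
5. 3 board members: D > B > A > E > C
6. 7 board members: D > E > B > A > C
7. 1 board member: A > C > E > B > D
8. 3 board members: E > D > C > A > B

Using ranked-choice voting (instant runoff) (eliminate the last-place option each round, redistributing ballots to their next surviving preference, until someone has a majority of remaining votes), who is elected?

E

Round 1: D 10, A 1, E 7, B 8, C 5. Eliminate A.
Round 2: D 10, E 7, B 8, C 6. Eliminate C.
Round 3: D 10, E 13, B 8. Eliminate B.
Round 4: D 10, E 21. E has a majority.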